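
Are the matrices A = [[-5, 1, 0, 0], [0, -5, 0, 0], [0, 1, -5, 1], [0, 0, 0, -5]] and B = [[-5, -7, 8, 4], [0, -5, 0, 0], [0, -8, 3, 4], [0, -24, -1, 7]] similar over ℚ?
No.

trace(A) = -20 but trace(B) = 0. The trace is a similarity invariant, so A and B are not similar.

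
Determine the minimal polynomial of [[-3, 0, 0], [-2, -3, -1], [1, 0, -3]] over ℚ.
m_A(x) = (x + 3)^3

The characteristic polynomial factors as (x + 3)^3. The minimal polynomial is ∏(x - λ)^{k_λ} where k_λ is the size of the largest Jordan block at λ.

For λ = -3: rank(A + 3I) = 2, and the largest Jordan block has size 3 (the smallest k with rank((A + 3I)^k) = rank((A + 3I)^(k+1))).

So m_A(x) = (x + 3)^3.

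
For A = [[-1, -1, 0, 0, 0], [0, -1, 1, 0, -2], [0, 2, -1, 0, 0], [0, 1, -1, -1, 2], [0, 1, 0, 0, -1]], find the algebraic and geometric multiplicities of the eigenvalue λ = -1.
The characteristic polynomial is (x + 1)^5, so the factor x + 1 appears with exponent 5: the algebraic multiplicity is 5.

rank(A + I) = 2, so the eigenspace has dimension 5 - 2 = 3: the geometric multiplicity is 3.

Since 3 < 5, A is not diagonalizable.

algebraic multiplicity 5, geometric multiplicity 3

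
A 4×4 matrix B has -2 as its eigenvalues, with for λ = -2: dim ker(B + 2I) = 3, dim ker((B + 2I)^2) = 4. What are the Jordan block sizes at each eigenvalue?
λ = -2: successive nullity increments [3, 1] count blocks of size ≥ k; block sizes are [2, 1, 1].

Jordan blocks: (-2, 2), (-2, 1), (-2, 1)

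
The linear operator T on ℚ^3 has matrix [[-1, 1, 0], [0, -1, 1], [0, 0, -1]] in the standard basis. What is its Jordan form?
The characteristic polynomial is det(xI - A) = (x + 1)^3, so the eigenvalues are -1 (algebraic multiplicity 3).

For λ = -1: rank(A + I) = 2, rank((A + I)^2) = 1, rank((A + I)^3) = 0. The eigenspace has dimension 3 - 2 = 1, so there is 1 Jordan block; the rank sequence gives block sizes [3].

Assembling the blocks gives the Jordan form J above.

J = [[-1, 1, 0], [0, -1, 1], [0, 0, -1]]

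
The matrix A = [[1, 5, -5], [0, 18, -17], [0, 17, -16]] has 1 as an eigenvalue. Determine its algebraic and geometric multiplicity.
algebraic multiplicity 3, geometric multiplicity 2

The characteristic polynomial is (x - 1)^3, so the factor x - 1 appears with exponent 3: the algebraic multiplicity is 3.

rank(A - I) = 1, so the eigenspace has dimension 3 - 1 = 2: the geometric multiplicity is 2.

Since 2 < 3, A is not diagonalizable.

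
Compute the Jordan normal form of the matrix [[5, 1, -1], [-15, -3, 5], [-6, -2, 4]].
J = [[2, 1, 0], [0, 2, 0], [0, 0, 2]]

The characteristic polynomial is det(xI - A) = (x - 2)^3, so the eigenvalues are 2 (algebraic multiplicity 3).

For λ = 2: rank(A - 2I) = 1, rank((A - 2I)^2) = 0. The eigenspace has dimension 3 - 1 = 2, so there are 2 Jordan blocks; the rank sequence gives block sizes [2, 1].

Assembling the blocks gives the Jordan form J above.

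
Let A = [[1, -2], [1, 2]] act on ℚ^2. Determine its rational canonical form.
R = [[0, -4], [1, 3]]

The invariant factors of A (the non-unit diagonal entries of the Smith normal form of xI - A over ℚ[x]) are x^2 - 3x + 4, each dividing the next. The characteristic polynomial is their product, x^2 - 3x + 4.

The rational canonical form is the block-diagonal matrix of companion matrices C(f_i):
R = [[0, -4], [1, 3]].

Note the characteristic polynomial does not split into linear factors over ℚ, so A has no Jordan form over ℚ; the rational canonical form exists over any field.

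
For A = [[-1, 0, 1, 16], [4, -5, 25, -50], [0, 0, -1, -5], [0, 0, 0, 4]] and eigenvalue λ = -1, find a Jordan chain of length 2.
v_1 = [[-2, 4, 1, 0]]^T, v_2 = [[1, 1, 0, 0]]^T

We seek v_1 ∈ ker((A + I)^2) \ ker(A + I), then set v_{i+1} = (A + I) v_i.

One such chain is v_1 = [[-2, 4, 1, 0]]^T, v_2 = [[1, 1, 0, 0]]^T. Check: (A + I) v_2 = [[0, 0, 0, 0]]^T = 0.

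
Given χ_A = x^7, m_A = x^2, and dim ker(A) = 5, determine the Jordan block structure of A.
Jordan blocks: (0, 2), (0, 2), (0, 1), (0, 1), (0, 1)

λ = 0: algebraic multiplicity 7 (exponent in χ_A), largest block size 2 (exponent in m_A), 5 blocks (geometric multiplicity). These force block sizes [2, 2, 1, 1, 1].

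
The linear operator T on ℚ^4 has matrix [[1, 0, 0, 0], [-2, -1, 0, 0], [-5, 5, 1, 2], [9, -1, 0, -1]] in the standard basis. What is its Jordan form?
J = [[-1, 1, 0, 0], [0, -1, 0, 0], [0, 0, 1, 0], [0, 0, 0, 1]]

The characteristic polynomial is det(xI - A) = (x - 1)^2(x + 1)^2, so the eigenvalues are -1 (algebraic multiplicity 2), 1 (algebraic multiplicity 2).

For λ = -1: rank(A + I) = 3, rank((A + I)^2) = 2. The eigenspace has dimension 4 - 3 = 1, so there is 1 Jordan block; the rank sequence gives block sizes [2].

For λ = 1: rank(A - I) = 2. The eigenspace has dimension 4 - 2 = 2, so there are 2 Jordan blocks; the rank sequence gives block sizes [1, 1].

Assembling the blocks gives the Jordan form J above.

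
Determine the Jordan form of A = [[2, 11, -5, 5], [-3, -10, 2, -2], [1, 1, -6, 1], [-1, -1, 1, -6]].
The characteristic polynomial is det(xI - A) = (x + 5)^4, so the eigenvalues are -5 (algebraic multiplicity 4).

For λ = -5: rank(A + 5I) = 2, rank((A + 5I)^2) = 1, rank((A + 5I)^3) = 0. The eigenspace has dimension 4 - 2 = 2, so there are 2 Jordan blocks; the rank sequence gives block sizes [3, 1].

Assembling the blocks gives the Jordan form J above.

J = [[-5, 1, 0, 0], [0, -5, 1, 0], [0, 0, -5, 0], [0, 0, 0, -5]]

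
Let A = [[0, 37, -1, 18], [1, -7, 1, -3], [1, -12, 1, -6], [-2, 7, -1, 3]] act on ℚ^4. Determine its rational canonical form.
R = [[0, 0, 0, 15], [1, 0, 0, -1], [0, 1, 0, -2], [0, 0, 1, -3]]

The invariant factors of A (the non-unit diagonal entries of the Smith normal form of xI - A over ℚ[x]) are (x + 3)(x^3 + 2x - 5), each dividing the next. The characteristic polynomial is their product, (x + 3)(x^3 + 2x - 5).

The rational canonical form is the block-diagonal matrix of companion matrices C(f_i):
R = [[0, 0, 0, 15], [1, 0, 0, -1], [0, 1, 0, -2], [0, 0, 1, -3]].

Note the characteristic polynomial does not split into linear factors over ℚ, so A has no Jordan form over ℚ; the rational canonical form exists over any field.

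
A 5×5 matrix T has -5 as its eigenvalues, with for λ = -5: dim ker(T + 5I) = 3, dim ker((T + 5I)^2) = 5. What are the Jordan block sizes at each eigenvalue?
Jordan blocks: (-5, 2), (-5, 2), (-5, 1)

λ = -5: successive nullity increments [3, 2] count blocks of size ≥ k; block sizes are [2, 2, 1].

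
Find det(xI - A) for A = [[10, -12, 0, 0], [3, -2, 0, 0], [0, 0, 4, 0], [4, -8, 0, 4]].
χ_A(x) = (x - 4)^4

xI - A = [[x - 10, 12, 0, 0], [-3, x + 2, 0, 0], [0, 0, x - 4, 0], [-4, 8, 0, x - 4]].

Expanding det(xI - A) along the first row:
det(xI - A) = + (x - 10)·det([[x + 2, 0, 0], [0, x - 4, 0], [8, 0, x - 4]]) - (12)·det([[-3, 0, 0], [0, x - 4, 0], [-4, 0, x - 4]]) + (0)·det([[-3, x + 2, 0], [0, 0, 0], [-4, 8, x - 4]]) - (0)·det([[-3, x + 2, 0], [0, 0, x - 4], [-4, 8, 0]]).

Evaluating gives χ_A(x) = x^4 - 16x^3 + 96x^2 - 256x + 256 = (x - 4)^4.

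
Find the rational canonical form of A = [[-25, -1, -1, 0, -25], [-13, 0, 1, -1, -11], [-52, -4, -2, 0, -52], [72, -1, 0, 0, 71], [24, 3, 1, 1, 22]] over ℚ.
R = [[0, 0, 0, 0, -80], [1, 0, 0, 0, -16], [0, 1, 0, 0, -40], [0, 0, 1, 0, -8], [0, 0, 0, 1, -5]]

The invariant factors of A (the non-unit diagonal entries of the Smith normal form of xI - A over ℚ[x]) are (x + 5)(x^2 + 4)^2, each dividing the next. The characteristic polynomial is their product, (x + 5)(x^2 + 4)^2.

The rational canonical form is the block-diagonal matrix of companion matrices C(f_i):
R = [[0, 0, 0, 0, -80], [1, 0, 0, 0, -16], [0, 1, 0, 0, -40], [0, 0, 1, 0, -8], [0, 0, 0, 1, -5]].

Note the characteristic polynomial does not split into linear factors over ℚ, so A has no Jordan form over ℚ; the rational canonical form exists over any field.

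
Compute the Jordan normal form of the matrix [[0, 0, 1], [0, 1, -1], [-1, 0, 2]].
J = [[1, 1, 0], [0, 1, 1], [0, 0, 1]]

The characteristic polynomial is det(xI - A) = (x - 1)^3, so the eigenvalues are 1 (algebraic multiplicity 3).

For λ = 1: rank(A - I) = 2, rank((A - I)^2) = 1, rank((A - I)^3) = 0. The eigenspace has dimension 3 - 2 = 1, so there is 1 Jordan block; the rank sequence gives block sizes [3].

Assembling the blocks gives the Jordan form J above.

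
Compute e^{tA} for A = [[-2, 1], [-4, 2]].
A has Jordan form J = [[0, 1], [0, 0]] with A = PJP^{-1}, so e^{tA} = P e^{tJ} P^{-1}.

For a Jordan block J_k(λ), e^{tJ_k(λ)} = e^{λt} · (I + tN + t^2 N^2/2! + ... + t^{k-1} N^{k-1}/(k-1)!) where N is the nilpotent superdiagonal part.

Assembling the blocks and conjugating back gives the entries of e^{tA} as shown above.

e^{tA} = [[1 - 2*t, t], [-4*t, 2*t + 1]]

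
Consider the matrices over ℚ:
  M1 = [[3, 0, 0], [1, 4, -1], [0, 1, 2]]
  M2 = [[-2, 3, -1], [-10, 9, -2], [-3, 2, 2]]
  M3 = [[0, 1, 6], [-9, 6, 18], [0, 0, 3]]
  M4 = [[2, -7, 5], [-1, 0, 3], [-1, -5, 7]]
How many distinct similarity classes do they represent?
2 classes: {M1, M2, M4}, {M3}

Characteristic polynomials: χ_{M1} = (x - 3)^3, χ_{M2} = (x - 3)^3, χ_{M3} = (x - 3)^3, χ_{M4} = (x - 3)^3.

{M1, M2, M4}: invariant factors (x - 3)^3.

{M3}: invariant factors x - 3, (x - 3)^2.

Matrices are similar if and only if their invariant-factor lists agree; the partition into similarity classes is {M1, M2, M4}, {M3}.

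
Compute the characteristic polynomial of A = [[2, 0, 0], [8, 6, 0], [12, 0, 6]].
xI - A = [[x - 2, 0, 0], [-8, x - 6, 0], [-12, 0, x - 6]].

Expanding det(xI - A) along the first row:
det(xI - A) = + (x - 2)·det([[x - 6, 0], [0, x - 6]]) - (0)·det([[-8, 0], [-12, x - 6]]) + (0)·det([[-8, x - 6], [-12, 0]]).

Evaluating gives χ_A(x) = x^3 - 14x^2 + 60x - 72 = (x - 6)^2(x - 2).

χ_A(x) = (x - 6)^2(x - 2)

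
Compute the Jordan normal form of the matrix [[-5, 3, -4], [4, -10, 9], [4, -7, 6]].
J = [[-3, 1, 0], [0, -3, 1], [0, 0, -3]]

The characteristic polynomial is det(xI - A) = (x + 3)^3, so the eigenvalues are -3 (algebraic multiplicity 3).

For λ = -3: rank(A + 3I) = 2, rank((A + 3I)^2) = 1, rank((A + 3I)^3) = 0. The eigenspace has dimension 3 - 2 = 1, so there is 1 Jordan block; the rank sequence gives block sizes [3].

Assembling the blocks gives the Jordan form J above.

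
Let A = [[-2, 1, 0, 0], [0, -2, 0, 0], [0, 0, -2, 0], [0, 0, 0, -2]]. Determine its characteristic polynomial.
xI - A = [[x + 2, -1, 0, 0], [0, x + 2, 0, 0], [0, 0, x + 2, 0], [0, 0, 0, x + 2]].

Expanding det(xI - A) along the first row:
det(xI - A) = + (x + 2)·det([[x + 2, 0, 0], [0, x + 2, 0], [0, 0, x + 2]]) - (-1)·det([[0, 0, 0], [0, x + 2, 0], [0, 0, x + 2]]) + (0)·det([[0, x + 2, 0], [0, 0, 0], [0, 0, x + 2]]) - (0)·det([[0, x + 2, 0], [0, 0, x + 2], [0, 0, 0]]).

Evaluating gives χ_A(x) = x^4 + 8x^3 + 24x^2 + 32x + 16 = (x + 2)^4.

χ_A(x) = (x + 2)^4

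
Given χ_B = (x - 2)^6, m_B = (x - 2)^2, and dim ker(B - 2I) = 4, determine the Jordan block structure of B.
Jordan blocks: (2, 2), (2, 2), (2, 1), (2, 1)

λ = 2: algebraic multiplicity 6 (exponent in χ_B), largest block size 2 (exponent in m_B), 4 blocks (geometric multiplicity). These force block sizes [2, 2, 1, 1].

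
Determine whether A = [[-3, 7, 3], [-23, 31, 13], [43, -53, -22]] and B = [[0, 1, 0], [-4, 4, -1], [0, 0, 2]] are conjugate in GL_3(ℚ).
Yes.

Two matrices over a field are similar if and only if they have the same invariant factors.

Both A and B have characteristic polynomial (x - 2)^3 and minimal polynomial (x - 2)^3. Computing further, both have invariant factors (x - 2)^3. Hence A and B are similar.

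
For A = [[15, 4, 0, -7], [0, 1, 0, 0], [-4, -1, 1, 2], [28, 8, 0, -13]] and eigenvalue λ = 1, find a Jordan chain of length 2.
v_1 = [[0, 1, 0, 1]]^T, v_2 = [[-3, 0, 1, -6]]^T

We seek v_1 ∈ ker((A - I)^2) \ ker(A - I), then set v_{i+1} = (A - I) v_i.

One such chain is v_1 = [[0, 1, 0, 1]]^T, v_2 = [[-3, 0, 1, -6]]^T. Check: (A - I) v_2 = [[0, 0, 0, 0]]^T = 0.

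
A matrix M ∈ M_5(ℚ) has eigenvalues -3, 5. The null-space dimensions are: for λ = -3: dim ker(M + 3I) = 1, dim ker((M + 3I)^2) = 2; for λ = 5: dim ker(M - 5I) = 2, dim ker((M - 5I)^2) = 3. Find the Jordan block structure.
λ = -3: successive nullity increments [1, 1] count blocks of size ≥ k; block sizes are [2].
λ = 5: successive nullity increments [2, 1] count blocks of size ≥ k; block sizes are [2, 1].

Jordan blocks: (-3, 2), (5, 2), (5, 1)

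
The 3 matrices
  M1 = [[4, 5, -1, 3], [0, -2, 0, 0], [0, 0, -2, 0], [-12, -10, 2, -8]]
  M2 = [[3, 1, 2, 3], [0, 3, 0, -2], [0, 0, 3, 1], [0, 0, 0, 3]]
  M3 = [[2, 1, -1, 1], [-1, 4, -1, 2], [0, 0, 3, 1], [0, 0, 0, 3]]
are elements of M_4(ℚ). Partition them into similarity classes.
Characteristic polynomials: χ_{M1} = (x + 2)^4, χ_{M2} = (x - 3)^4, χ_{M3} = (x - 3)^4.

{M1}: invariant factors x + 2, x + 2, (x + 2)^2.

{M2, M3}: invariant factors (x - 3)^2, (x - 3)^2.

Matrices are similar if and only if their invariant-factor lists agree; the partition into similarity classes is {M1}, {M2, M3}.

2 classes: {M1}, {M2, M3}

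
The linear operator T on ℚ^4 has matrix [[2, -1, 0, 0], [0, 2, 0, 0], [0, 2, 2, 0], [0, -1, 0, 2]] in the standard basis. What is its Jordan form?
J = [[2, 1, 0, 0], [0, 2, 0, 0], [0, 0, 2, 0], [0, 0, 0, 2]]

The characteristic polynomial is det(xI - A) = (x - 2)^4, so the eigenvalues are 2 (algebraic multiplicity 4).

For λ = 2: rank(A - 2I) = 1, rank((A - 2I)^2) = 0. The eigenspace has dimension 4 - 1 = 3, so there are 3 Jordan blocks; the rank sequence gives block sizes [2, 1, 1].

Assembling the blocks gives the Jordan form J above.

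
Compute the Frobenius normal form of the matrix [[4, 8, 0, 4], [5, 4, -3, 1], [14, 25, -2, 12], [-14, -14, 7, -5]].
R = [[0, 0, 0, 4], [1, 0, 0, -16], [0, 1, 0, 9], [0, 0, 1, 1]]

The invariant factors of A (the non-unit diagonal entries of the Smith normal form of xI - A over ℚ[x]) are (x - 2)^2(x^2 + 3x - 1), each dividing the next. The characteristic polynomial is their product, (x - 2)^2(x^2 + 3x - 1).

The rational canonical form is the block-diagonal matrix of companion matrices C(f_i):
R = [[0, 0, 0, 4], [1, 0, 0, -16], [0, 1, 0, 9], [0, 0, 1, 1]].

Note the characteristic polynomial does not split into linear factors over ℚ, so A has no Jordan form over ℚ; the rational canonical form exists over any field.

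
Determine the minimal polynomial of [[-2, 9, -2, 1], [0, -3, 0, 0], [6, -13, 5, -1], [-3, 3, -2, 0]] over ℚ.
The characteristic polynomial factors as (x - 1)^3(x + 3). The minimal polynomial is ∏(x - λ)^{k_λ} where k_λ is the size of the largest Jordan block at λ.

For λ = -3: rank(A + 3I) = 3, and the largest Jordan block has size 1 (the smallest k with rank((A + 3I)^k) = rank((A + 3I)^(k+1))).
For λ = 1: rank(A - I) = 3, and the largest Jordan block has size 3 (the smallest k with rank((A - I)^k) = rank((A - I)^(k+1))).

So m_A(x) = (x - 1)^3(x + 3).

m_A(x) = (x - 1)^3(x + 3)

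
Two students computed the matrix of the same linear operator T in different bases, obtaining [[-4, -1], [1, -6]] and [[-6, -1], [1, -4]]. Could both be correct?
Two matrices over a field are similar if and only if they have the same invariant factors.

Both A and B have characteristic polynomial (x + 5)^2 and minimal polynomial (x + 5)^2. Computing further, both have invariant factors (x + 5)^2. Hence A and B are similar.

Yes.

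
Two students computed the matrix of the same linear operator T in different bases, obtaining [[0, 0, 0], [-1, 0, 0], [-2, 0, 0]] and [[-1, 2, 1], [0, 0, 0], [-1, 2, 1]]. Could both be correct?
Yes.

Two matrices over a field are similar if and only if they have the same invariant factors.

Both A and B have characteristic polynomial x^3 and minimal polynomial x^2. Computing further, both have invariant factors x, x^2. Hence A and B are similar.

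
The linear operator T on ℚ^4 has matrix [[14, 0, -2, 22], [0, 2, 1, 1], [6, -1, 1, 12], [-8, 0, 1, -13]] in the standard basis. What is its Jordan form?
The characteristic polynomial is det(xI - A) = (x - 2)^3(x + 2), so the eigenvalues are -2 (algebraic multiplicity 1), 2 (algebraic multiplicity 3).

For λ = -2: algebraic multiplicity 1 gives one 1×1 block.

For λ = 2: rank(A - 2I) = 3, rank((A - 2I)^2) = 2, rank((A - 2I)^3) = 1. The eigenspace has dimension 4 - 3 = 1, so there is 1 Jordan block; the rank sequence gives block sizes [3].

Assembling the blocks gives the Jordan form J above.

J = [[-2, 0, 0, 0], [0, 2, 1, 0], [0, 0, 2, 1], [0, 0, 0, 2]]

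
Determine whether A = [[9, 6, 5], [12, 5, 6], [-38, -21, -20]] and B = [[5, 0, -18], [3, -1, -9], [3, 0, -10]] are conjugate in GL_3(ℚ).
Both have characteristic polynomial (x + 1)^2(x + 4), but the minimal polynomial of A is (x + 1)^2(x + 4) while the minimal polynomial of B is (x + 1)(x + 4). The minimal polynomial is a similarity invariant, so A and B are not similar.

No.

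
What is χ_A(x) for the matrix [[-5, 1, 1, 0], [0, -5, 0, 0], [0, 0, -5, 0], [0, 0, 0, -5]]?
χ_A(x) = (x + 5)^4

xI - A = [[x + 5, -1, -1, 0], [0, x + 5, 0, 0], [0, 0, x + 5, 0], [0, 0, 0, x + 5]].

Expanding det(xI - A) along the first row:
det(xI - A) = + (x + 5)·det([[x + 5, 0, 0], [0, x + 5, 0], [0, 0, x + 5]]) - (-1)·det([[0, 0, 0], [0, x + 5, 0], [0, 0, x + 5]]) + (-1)·det([[0, x + 5, 0], [0, 0, 0], [0, 0, x + 5]]) - (0)·det([[0, x + 5, 0], [0, 0, x + 5], [0, 0, 0]]).

Evaluating gives χ_A(x) = x^4 + 20x^3 + 150x^2 + 500x + 625 = (x + 5)^4.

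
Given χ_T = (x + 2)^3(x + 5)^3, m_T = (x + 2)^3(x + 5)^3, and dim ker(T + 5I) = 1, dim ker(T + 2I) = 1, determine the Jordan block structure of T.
λ = -5: algebraic multiplicity 3 (exponent in χ_T), largest block size 3 (exponent in m_T), 1 block (geometric multiplicity). This forces block sizes [3].
λ = -2: algebraic multiplicity 3 (exponent in χ_T), largest block size 3 (exponent in m_T), 1 block (geometric multiplicity). This forces block sizes [3].

Jordan blocks: (-5, 3), (-2, 3)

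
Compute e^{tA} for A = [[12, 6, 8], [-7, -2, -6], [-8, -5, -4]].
A has Jordan form J = [[2, 1, 0], [0, 2, 1], [0, 0, 2]] with A = PJP^{-1}, so e^{tA} = P e^{tJ} P^{-1}.

For a Jordan block J_k(λ), e^{tJ_k(λ)} = e^{λt} · (I + tN + t^2 N^2/2! + ... + t^{k-1} N^{k-1}/(k-1)!) where N is the nilpotent superdiagonal part.

Assembling the blocks and conjugating back gives the entries of e^{tA} as shown above.

e^{tA} = [[(-3*t^2 + 10*t + 1)*e^{2*t}, 2*t*(3 - t)*e^{2*t}, 2*t*(4 - t)*e^{2*t}], [t*(3*t - 7)*e^{2*t}, (2*t^2 - 4*t + 1)*e^{2*t}, 2*t*(t - 3)*e^{2*t}], [t*(3*t - 16)*e^{2*t}/2, t*(t - 5)*e^{2*t}, (t^2 - 6*t + 1)*e^{2*t}]]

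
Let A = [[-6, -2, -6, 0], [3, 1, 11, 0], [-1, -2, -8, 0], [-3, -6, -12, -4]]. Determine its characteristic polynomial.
χ_A(x) = (x + 4)^3(x + 5)

xI - A = [[x + 6, 2, 6, 0], [-3, x - 1, -11, 0], [1, 2, x + 8, 0], [3, 6, 12, x + 4]].

Expanding det(xI - A) along the first row:
det(xI - A) = + (x + 6)·det([[x - 1, -11, 0], [2, x + 8, 0], [6, 12, x + 4]]) - (2)·det([[-3, -11, 0], [1, x + 8, 0], [3, 12, x + 4]]) + (6)·det([[-3, x - 1, 0], [1, 2, 0], [3, 6, x + 4]]) - (0)·det([[-3, x - 1, -11], [1, 2, x + 8], [3, 6, 12]]).

Evaluating gives χ_A(x) = x^4 + 17x^3 + 108x^2 + 304x + 320 = (x + 4)^3(x + 5).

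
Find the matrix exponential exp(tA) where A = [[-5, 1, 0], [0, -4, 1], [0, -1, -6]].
A has Jordan form J = [[-5, 1, 0], [0, -5, 1], [0, 0, -5]] with A = PJP^{-1}, so e^{tA} = P e^{tJ} P^{-1}.

For a Jordan block J_k(λ), e^{tJ_k(λ)} = e^{λt} · (I + tN + t^2 N^2/2! + ... + t^{k-1} N^{k-1}/(k-1)!) where N is the nilpotent superdiagonal part.

Assembling the blocks and conjugating back gives the entries of e^{tA} as shown above.

e^{tA} = [[e^{-5*t}, t*(t + 2)*e^{-5*t}/2, t^2*e^{-5*t}/2], [0, (t + 1)*e^{-5*t}, t*e^{-5*t}], [0, -t*e^{-5*t}, (1 - t)*e^{-5*t}]]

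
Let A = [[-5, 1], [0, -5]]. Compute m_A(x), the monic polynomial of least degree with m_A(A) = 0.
m_A(x) = (x + 5)^2

The characteristic polynomial factors as (x + 5)^2. The minimal polynomial is ∏(x - λ)^{k_λ} where k_λ is the size of the largest Jordan block at λ.

For λ = -5: rank(A + 5I) = 1, and the largest Jordan block has size 2 (the smallest k with rank((A + 5I)^k) = rank((A + 5I)^(k+1))).

So m_A(x) = (x + 5)^2.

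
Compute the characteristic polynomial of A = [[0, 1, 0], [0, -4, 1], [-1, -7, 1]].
χ_A(x) = (x + 1)^3

xI - A = [[x, -1, 0], [0, x + 4, -1], [1, 7, x - 1]].

Expanding det(xI - A) along the first row:
det(xI - A) = + (x)·det([[x + 4, -1], [7, x - 1]]) - (-1)·det([[0, -1], [1, x - 1]]) + (0)·det([[0, x + 4], [1, 7]]).

Evaluating gives χ_A(x) = x^3 + 3x^2 + 3x + 1 = (x + 1)^3.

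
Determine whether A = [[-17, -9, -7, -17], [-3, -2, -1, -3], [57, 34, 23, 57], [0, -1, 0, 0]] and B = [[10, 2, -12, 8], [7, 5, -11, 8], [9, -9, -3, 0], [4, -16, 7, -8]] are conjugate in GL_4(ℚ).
Yes.

Two matrices over a field are similar if and only if they have the same invariant factors.

Both A and B have characteristic polynomial x^3(x - 4) and minimal polynomial x^3(x - 4). Computing further, both have invariant factors x^3(x - 4). Hence A and B are similar.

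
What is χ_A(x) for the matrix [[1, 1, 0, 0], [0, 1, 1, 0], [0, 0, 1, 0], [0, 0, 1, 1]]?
χ_A(x) = (x - 1)^4

xI - A = [[x - 1, -1, 0, 0], [0, x - 1, -1, 0], [0, 0, x - 1, 0], [0, 0, -1, x - 1]].

Expanding det(xI - A) along the first row:
det(xI - A) = + (x - 1)·det([[x - 1, -1, 0], [0, x - 1, 0], [0, -1, x - 1]]) - (-1)·det([[0, -1, 0], [0, x - 1, 0], [0, -1, x - 1]]) + (0)·det([[0, x - 1, 0], [0, 0, 0], [0, 0, x - 1]]) - (0)·det([[0, x - 1, -1], [0, 0, x - 1], [0, 0, -1]]).

Evaluating gives χ_A(x) = x^4 - 4x^3 + 6x^2 - 4x + 1 = (x - 1)^4.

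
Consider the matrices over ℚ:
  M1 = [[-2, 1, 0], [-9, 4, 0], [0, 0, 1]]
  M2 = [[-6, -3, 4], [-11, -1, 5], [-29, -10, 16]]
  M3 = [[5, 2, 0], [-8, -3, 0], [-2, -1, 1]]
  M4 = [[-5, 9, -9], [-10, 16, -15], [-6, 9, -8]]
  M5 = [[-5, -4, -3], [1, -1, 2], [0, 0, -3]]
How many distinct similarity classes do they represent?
3 classes: {M1, M3, M4}, {M2}, {M5}

Characteristic polynomials: χ_{M1} = (x - 1)^3, χ_{M2} = (x - 3)^3, χ_{M3} = (x - 1)^3, χ_{M4} = (x - 1)^3, χ_{M5} = (x + 3)^3.

{M1, M3, M4}: invariant factors x - 1, (x - 1)^2.

{M2}: invariant factors (x - 3)^3.

{M5}: invariant factors (x + 3)^3.

Matrices are similar if and only if their invariant-factor lists agree; the partition into similarity classes is {M1, M3, M4}, {M2}, {M5}.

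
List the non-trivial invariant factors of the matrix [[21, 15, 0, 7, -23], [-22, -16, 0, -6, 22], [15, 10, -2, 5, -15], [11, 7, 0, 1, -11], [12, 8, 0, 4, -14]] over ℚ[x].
x + 2, (x + 2)^2, (x + 2)^2

The Jordan structure of A has elementary divisors (x + 2)^2, (x + 2)^2, (x + 2). Arranging the block sizes at each eigenvalue in decreasing order and taking row products gives the invariant factors.

Invariant factors (smallest first, each dividing the next): x + 2, (x + 2)^2, (x + 2)^2.

Check: the last factor (x + 2)^2 is the minimal polynomial, and the product (x + 2)^5 is the characteristic polynomial.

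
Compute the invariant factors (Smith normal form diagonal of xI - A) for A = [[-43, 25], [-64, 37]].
(x + 3)^2

The Jordan structure of A has elementary divisors (x + 3)^2. Arranging the block sizes at each eigenvalue in decreasing order and taking row products gives the invariant factors.

Invariant factors (smallest first, each dividing the next): (x + 3)^2.

Check: the last factor (x + 3)^2 is the minimal polynomial, and the product (x + 3)^2 is the characteristic polynomial.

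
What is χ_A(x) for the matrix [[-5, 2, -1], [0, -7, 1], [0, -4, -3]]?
xI - A = [[x + 5, -2, 1], [0, x + 7, -1], [0, 4, x + 3]].

Expanding det(xI - A) along the first row:
det(xI - A) = + (x + 5)·det([[x + 7, -1], [4, x + 3]]) - (-2)·det([[0, -1], [0, x + 3]]) + (1)·det([[0, x + 7], [0, 4]]).

Evaluating gives χ_A(x) = x^3 + 15x^2 + 75x + 125 = (x + 5)^3.

χ_A(x) = (x + 5)^3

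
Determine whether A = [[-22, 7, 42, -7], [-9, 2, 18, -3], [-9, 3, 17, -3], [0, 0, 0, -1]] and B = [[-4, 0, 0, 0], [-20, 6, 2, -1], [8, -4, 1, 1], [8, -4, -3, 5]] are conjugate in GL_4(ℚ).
No.

trace(A) = -4 but trace(B) = 8. The trace is a similarity invariant, so A and B are not similar.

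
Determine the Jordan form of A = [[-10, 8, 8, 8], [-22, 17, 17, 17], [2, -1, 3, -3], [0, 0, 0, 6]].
The characteristic polynomial is det(xI - A) = (x - 6)^2(x - 2)^2, so the eigenvalues are 2 (algebraic multiplicity 2), 6 (algebraic multiplicity 2).

For λ = 2: rank(A - 2I) = 3, rank((A - 2I)^2) = 2. The eigenspace has dimension 4 - 3 = 1, so there is 1 Jordan block; the rank sequence gives block sizes [2].

For λ = 6: rank(A - 6I) = 2. The eigenspace has dimension 4 - 2 = 2, so there are 2 Jordan blocks; the rank sequence gives block sizes [1, 1].

Assembling the blocks gives the Jordan form J above.

J = [[2, 1, 0, 0], [0, 2, 0, 0], [0, 0, 6, 0], [0, 0, 0, 6]]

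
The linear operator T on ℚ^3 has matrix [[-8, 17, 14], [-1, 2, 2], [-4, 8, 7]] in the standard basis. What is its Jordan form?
J = [[-1, 0, 0], [0, 1, 1], [0, 0, 1]]

The characteristic polynomial is det(xI - A) = (x - 1)^2(x + 1), so the eigenvalues are -1 (algebraic multiplicity 1), 1 (algebraic multiplicity 2).

For λ = -1: algebraic multiplicity 1 gives one 1×1 block.

For λ = 1: rank(A - I) = 2, rank((A - I)^2) = 1. The eigenspace has dimension 3 - 2 = 1, so there is 1 Jordan block; the rank sequence gives block sizes [2].

Assembling the blocks gives the Jordan form J above.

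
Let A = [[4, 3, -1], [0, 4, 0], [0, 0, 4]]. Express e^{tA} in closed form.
A has Jordan form J = [[4, 1, 0], [0, 4, 0], [0, 0, 4]] with A = PJP^{-1}, so e^{tA} = P e^{tJ} P^{-1}.

For a Jordan block J_k(λ), e^{tJ_k(λ)} = e^{λt} · (I + tN + t^2 N^2/2! + ... + t^{k-1} N^{k-1}/(k-1)!) where N is the nilpotent superdiagonal part.

Assembling the blocks and conjugating back gives the entries of e^{tA} as shown above.

e^{tA} = [[e^{4*t}, 3*t*e^{4*t}, -t*e^{4*t}], [0, e^{4*t}, 0], [0, 0, e^{4*t}]]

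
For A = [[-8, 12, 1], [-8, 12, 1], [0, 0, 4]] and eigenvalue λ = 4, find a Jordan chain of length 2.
v_1 = [[0, 0, 1]]^T, v_2 = [[1, 1, 0]]^T

We seek v_1 ∈ ker((A - 4I)^2) \ ker(A - 4I), then set v_{i+1} = (A - 4I) v_i.

One such chain is v_1 = [[0, 0, 1]]^T, v_2 = [[1, 1, 0]]^T. Check: (A - 4I) v_2 = [[0, 0, 0]]^T = 0.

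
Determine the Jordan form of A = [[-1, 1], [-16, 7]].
The characteristic polynomial is det(xI - A) = (x - 3)^2, so the eigenvalues are 3 (algebraic multiplicity 2).

For λ = 3: rank(A - 3I) = 1, rank((A - 3I)^2) = 0. The eigenspace has dimension 2 - 1 = 1, so there is 1 Jordan block; the rank sequence gives block sizes [2].

Assembling the blocks gives the Jordan form J above.

J = [[3, 1], [0, 3]]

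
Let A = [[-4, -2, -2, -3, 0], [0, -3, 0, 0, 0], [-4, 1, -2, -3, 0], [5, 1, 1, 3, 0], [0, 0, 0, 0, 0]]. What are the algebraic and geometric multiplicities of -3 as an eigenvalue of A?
algebraic multiplicity 2, geometric multiplicity 2

The characteristic polynomial is x^3(x + 3)^2, so the factor x + 3 appears with exponent 2: the algebraic multiplicity is 2.

rank(A + 3I) = 3, so the eigenspace has dimension 5 - 3 = 2: the geometric multiplicity is 2.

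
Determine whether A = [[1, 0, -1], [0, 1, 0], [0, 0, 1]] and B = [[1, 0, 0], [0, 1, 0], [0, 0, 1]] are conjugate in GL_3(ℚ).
Both have characteristic polynomial (x - 1)^3, but the minimal polynomial of A is (x - 1)^2 while the minimal polynomial of B is x - 1. The minimal polynomial is a similarity invariant, so A and B are not similar.

No.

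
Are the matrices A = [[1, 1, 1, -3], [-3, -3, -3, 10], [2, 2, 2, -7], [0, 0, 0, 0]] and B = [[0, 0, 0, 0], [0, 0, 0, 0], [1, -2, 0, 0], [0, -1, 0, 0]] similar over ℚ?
Yes.

Two matrices over a field are similar if and only if they have the same invariant factors.

Both A and B have characteristic polynomial x^4 and minimal polynomial x^2. Computing further, both have invariant factors x^2, x^2. Hence A and B are similar.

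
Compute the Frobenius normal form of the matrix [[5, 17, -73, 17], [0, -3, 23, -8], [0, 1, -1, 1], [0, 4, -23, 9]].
R = [[5, 0, 0, 0], [0, 0, 0, -5], [0, 1, 0, 1], [0, 0, 1, 5]]

The invariant factors of A (the non-unit diagonal entries of the Smith normal form of xI - A over ℚ[x]) are x - 5, (x - 5)(x - 1)(x + 1), each dividing the next. The characteristic polynomial is their product, (x - 5)^2(x - 1)(x + 1).

The rational canonical form is the block-diagonal matrix of companion matrices C(f_i):
R = [[5, 0, 0, 0], [0, 0, 0, -5], [0, 1, 0, 1], [0, 0, 1, 5]].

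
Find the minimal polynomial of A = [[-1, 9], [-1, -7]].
The characteristic polynomial factors as (x + 4)^2. The minimal polynomial is ∏(x - λ)^{k_λ} where k_λ is the size of the largest Jordan block at λ.

For λ = -4: rank(A + 4I) = 1, and the largest Jordan block has size 2 (the smallest k with rank((A + 4I)^k) = rank((A + 4I)^(k+1))).

So m_A(x) = (x + 4)^2.

m_A(x) = (x + 4)^2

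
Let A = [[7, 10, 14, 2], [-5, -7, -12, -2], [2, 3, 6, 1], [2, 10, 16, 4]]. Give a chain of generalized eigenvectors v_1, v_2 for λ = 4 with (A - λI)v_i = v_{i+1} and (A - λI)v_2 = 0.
We seek v_1 ∈ ker((A - 4I)^2) \ ker(A - 4I), then set v_{i+1} = (A - 4I) v_i.

One such chain is v_1 = [[0, 0, 0, 1]]^T, v_2 = [[2, -2, 1, 0]]^T. Check: (A - 4I) v_2 = [[0, 0, 0, 0]]^T = 0.

v_1 = [[0, 0, 0, 1]]^T, v_2 = [[2, -2, 1, 0]]^T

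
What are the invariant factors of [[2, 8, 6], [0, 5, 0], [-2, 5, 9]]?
(x - 6)(x - 5)^2

The Jordan structure of A has elementary divisors (x - 5)^2, (x - 6). Arranging the block sizes at each eigenvalue in decreasing order and taking row products gives the invariant factors.

Invariant factors (smallest first, each dividing the next): (x - 6)(x - 5)^2.

Check: the last factor (x - 6)(x - 5)^2 is the minimal polynomial, and the product (x - 6)(x - 5)^2 is the characteristic polynomial.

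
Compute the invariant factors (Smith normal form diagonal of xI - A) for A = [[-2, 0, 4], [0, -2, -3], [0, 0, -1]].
The Jordan structure of A has elementary divisors (x + 2), (x + 2), (x + 1). Arranging the block sizes at each eigenvalue in decreasing order and taking row products gives the invariant factors.

Invariant factors (smallest first, each dividing the next): x + 2, (x + 1)(x + 2).

Check: the last factor (x + 1)(x + 2) is the minimal polynomial, and the product (x + 1)(x + 2)^2 is the characteristic polynomial.

x + 2, (x + 1)(x + 2)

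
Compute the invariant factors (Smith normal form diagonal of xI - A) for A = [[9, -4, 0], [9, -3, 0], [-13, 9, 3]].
The Jordan structure of A has elementary divisors (x - 3)^3. Arranging the block sizes at each eigenvalue in decreasing order and taking row products gives the invariant factors.

Invariant factors (smallest first, each dividing the next): (x - 3)^3.

Check: the last factor (x - 3)^3 is the minimal polynomial, and the product (x - 3)^3 is the characteristic polynomial.

(x - 3)^3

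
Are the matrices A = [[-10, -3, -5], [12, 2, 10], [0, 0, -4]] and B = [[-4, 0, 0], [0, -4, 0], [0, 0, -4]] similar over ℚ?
Both have characteristic polynomial (x + 4)^3, but the minimal polynomial of A is (x + 4)^2 while the minimal polynomial of B is x + 4. The minimal polynomial is a similarity invariant, so A and B are not similar.

No.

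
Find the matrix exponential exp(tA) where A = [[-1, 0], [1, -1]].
A has Jordan form J = [[-1, 1], [0, -1]] with A = PJP^{-1}, so e^{tA} = P e^{tJ} P^{-1}.

For a Jordan block J_k(λ), e^{tJ_k(λ)} = e^{λt} · (I + tN + t^2 N^2/2! + ... + t^{k-1} N^{k-1}/(k-1)!) where N is the nilpotent superdiagonal part.

Assembling the blocks and conjugating back gives the entries of e^{tA} as shown above.

e^{tA} = [[e^{-t}, 0], [t*e^{-t}, e^{-t}]]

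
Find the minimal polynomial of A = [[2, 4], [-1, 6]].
m_A(x) = (x - 4)^2

The characteristic polynomial factors as (x - 4)^2. The minimal polynomial is ∏(x - λ)^{k_λ} where k_λ is the size of the largest Jordan block at λ.

For λ = 4: rank(A - 4I) = 1, and the largest Jordan block has size 2 (the smallest k with rank((A - 4I)^k) = rank((A - 4I)^(k+1))).

So m_A(x) = (x - 4)^2.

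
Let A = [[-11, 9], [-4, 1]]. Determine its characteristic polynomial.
xI - A = [[x + 11, -9], [4, x - 1]].

Expanding det(xI - A) along the first row:
det(xI - A) = + (x + 11)·det([[x - 1]]) - (-9)·det([[4]]).

Evaluating gives χ_A(x) = x^2 + 10x + 25 = (x + 5)^2.

χ_A(x) = (x + 5)^2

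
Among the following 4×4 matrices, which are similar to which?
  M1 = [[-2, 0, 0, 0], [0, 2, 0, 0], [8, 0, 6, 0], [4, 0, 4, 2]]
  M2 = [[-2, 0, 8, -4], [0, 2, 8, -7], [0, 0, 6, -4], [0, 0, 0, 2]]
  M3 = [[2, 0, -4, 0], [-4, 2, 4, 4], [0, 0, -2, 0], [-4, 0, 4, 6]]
2 classes: {M1, M3}, {M2}

Characteristic polynomials: χ_{M1} = (x - 6)(x - 2)^2(x + 2), χ_{M2} = (x - 6)(x - 2)^2(x + 2), χ_{M3} = (x - 6)(x - 2)^2(x + 2).

{M1, M3}: invariant factors x - 2, (x - 6)(x - 2)(x + 2).

{M2}: invariant factors (x - 6)(x - 2)^2(x + 2).

Matrices are similar if and only if their invariant-factor lists agree; the partition into similarity classes is {M1, M3}, {M2}.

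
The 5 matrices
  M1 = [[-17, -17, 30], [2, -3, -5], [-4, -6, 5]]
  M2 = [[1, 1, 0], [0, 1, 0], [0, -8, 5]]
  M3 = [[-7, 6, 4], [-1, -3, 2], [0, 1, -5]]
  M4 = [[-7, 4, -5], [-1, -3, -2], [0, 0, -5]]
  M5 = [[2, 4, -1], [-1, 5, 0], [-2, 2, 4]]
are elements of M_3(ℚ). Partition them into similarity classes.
Characteristic polynomials: χ_{M1} = (x + 5)^3, χ_{M2} = (x - 5)(x - 1)^2, χ_{M3} = (x + 5)^3, χ_{M4} = (x + 5)^3, χ_{M5} = (x - 4)^2(x - 3).

{M1, M3, M4}: invariant factors (x + 5)^3.

{M2}: invariant factors (x - 5)(x - 1)^2.

{M5}: invariant factors (x - 4)^2(x - 3).

Matrices are similar if and only if their invariant-factor lists agree; the partition into similarity classes is {M1, M3, M4}, {M2}, {M5}.

3 classes: {M1, M3, M4}, {M2}, {M5}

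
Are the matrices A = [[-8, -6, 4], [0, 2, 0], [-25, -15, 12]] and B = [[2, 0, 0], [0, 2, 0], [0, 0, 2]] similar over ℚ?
Both have characteristic polynomial (x - 2)^3, but the minimal polynomial of A is (x - 2)^2 while the minimal polynomial of B is x - 2. The minimal polynomial is a similarity invariant, so A and B are not similar.

No.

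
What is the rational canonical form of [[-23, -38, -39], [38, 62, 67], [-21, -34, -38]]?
The invariant factors of A (the non-unit diagonal entries of the Smith normal form of xI - A over ℚ[x]) are (x + 2)(x^2 - 3x + 1), each dividing the next. The characteristic polynomial is their product, (x + 2)(x^2 - 3x + 1).

The rational canonical form is the block-diagonal matrix of companion matrices C(f_i):
R = [[0, 0, -2], [1, 0, 5], [0, 1, 1]].

Note the characteristic polynomial does not split into linear factors over ℚ, so A has no Jordan form over ℚ; the rational canonical form exists over any field.

R = [[0, 0, -2], [1, 0, 5], [0, 1, 1]]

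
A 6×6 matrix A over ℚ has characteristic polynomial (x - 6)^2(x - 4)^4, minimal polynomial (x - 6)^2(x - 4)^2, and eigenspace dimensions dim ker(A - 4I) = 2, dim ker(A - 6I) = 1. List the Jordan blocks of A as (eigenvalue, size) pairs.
Jordan blocks: (4, 2), (4, 2), (6, 2)

λ = 4: algebraic multiplicity 4 (exponent in χ_A), largest block size 2 (exponent in m_A), 2 blocks (geometric multiplicity). These force block sizes [2, 2].
λ = 6: algebraic multiplicity 2 (exponent in χ_A), largest block size 2 (exponent in m_A), 1 block (geometric multiplicity). This forces block sizes [2].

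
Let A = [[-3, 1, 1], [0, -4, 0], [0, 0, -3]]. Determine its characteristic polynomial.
xI - A = [[x + 3, -1, -1], [0, x + 4, 0], [0, 0, x + 3]].

Expanding det(xI - A) along the first row:
det(xI - A) = + (x + 3)·det([[x + 4, 0], [0, x + 3]]) - (-1)·det([[0, 0], [0, x + 3]]) + (-1)·det([[0, x + 4], [0, 0]]).

Evaluating gives χ_A(x) = x^3 + 10x^2 + 33x + 36 = (x + 3)^2(x + 4).

χ_A(x) = (x + 3)^2(x + 4)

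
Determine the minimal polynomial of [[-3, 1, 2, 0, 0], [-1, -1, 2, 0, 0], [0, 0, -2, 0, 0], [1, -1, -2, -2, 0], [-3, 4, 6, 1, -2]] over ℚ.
m_A(x) = (x + 2)^2

The characteristic polynomial factors as (x + 2)^5. The minimal polynomial is ∏(x - λ)^{k_λ} where k_λ is the size of the largest Jordan block at λ.

For λ = -2: rank(A + 2I) = 2, and the largest Jordan block has size 2 (the smallest k with rank((A + 2I)^k) = rank((A + 2I)^(k+1))).

So m_A(x) = (x + 2)^2.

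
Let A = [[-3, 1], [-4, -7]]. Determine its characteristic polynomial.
xI - A = [[x + 3, -1], [4, x + 7]].

Expanding det(xI - A) along the first row:
det(xI - A) = + (x + 3)·det([[x + 7]]) - (-1)·det([[4]]).

Evaluating gives χ_A(x) = x^2 + 10x + 25 = (x + 5)^2.

χ_A(x) = (x + 5)^2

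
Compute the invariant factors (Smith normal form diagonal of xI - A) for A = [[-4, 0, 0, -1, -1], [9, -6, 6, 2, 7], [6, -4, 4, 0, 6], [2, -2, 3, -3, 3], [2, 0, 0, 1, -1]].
(x + 2)^2, (x + 2)^3

The Jordan structure of A has elementary divisors (x + 2)^3, (x + 2)^2. Arranging the block sizes at each eigenvalue in decreasing order and taking row products gives the invariant factors.

Invariant factors (smallest first, each dividing the next): (x + 2)^2, (x + 2)^3.

Check: the last factor (x + 2)^3 is the minimal polynomial, and the product (x + 2)^5 is the characteristic polynomial.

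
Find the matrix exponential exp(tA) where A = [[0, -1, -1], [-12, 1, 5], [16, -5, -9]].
e^{tA} = [[(2*t + 1)*e^{-2*t}, -t*e^{-2*t}, -t*e^{-2*t}], [(-(2*t + 5)*e^{2*t} + 5)*e^{-4*t}, ((t + 2)*e^{2*t} - 1)*e^{-4*t}, ((t + 2)*e^{2*t} - 2)*e^{-4*t}], [((6*t + 5)*e^{2*t} - 5)*e^{-4*t}, (-(3*t + 1)*e^{2*t} + 1)*e^{-4*t}, (-(3*t + 1)*e^{2*t} + 2)*e^{-4*t}]]

A has Jordan form J = [[-4, 0, 0], [0, -2, 1], [0, 0, -2]] with A = PJP^{-1}, so e^{tA} = P e^{tJ} P^{-1}.

For a Jordan block J_k(λ), e^{tJ_k(λ)} = e^{λt} · (I + tN + t^2 N^2/2! + ... + t^{k-1} N^{k-1}/(k-1)!) where N is the nilpotent superdiagonal part.

Assembling the blocks and conjugating back gives the entries of e^{tA} as shown above.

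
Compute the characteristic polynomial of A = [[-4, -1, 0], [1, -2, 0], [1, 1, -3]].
χ_A(x) = (x + 3)^3

xI - A = [[x + 4, 1, 0], [-1, x + 2, 0], [-1, -1, x + 3]].

Expanding det(xI - A) along the first row:
det(xI - A) = + (x + 4)·det([[x + 2, 0], [-1, x + 3]]) - (1)·det([[-1, 0], [-1, x + 3]]) + (0)·det([[-1, x + 2], [-1, -1]]).

Evaluating gives χ_A(x) = x^3 + 9x^2 + 27x + 27 = (x + 3)^3.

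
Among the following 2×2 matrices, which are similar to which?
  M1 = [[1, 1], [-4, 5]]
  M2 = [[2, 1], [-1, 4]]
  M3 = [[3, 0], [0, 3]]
Characteristic polynomials: χ_{M1} = (x - 3)^2, χ_{M2} = (x - 3)^2, χ_{M3} = (x - 3)^2.

{M1, M2}: invariant factors (x - 3)^2.

{M3}: invariant factors x - 3, x - 3.

Matrices are similar if and only if their invariant-factor lists agree; the partition into similarity classes is {M1, M2}, {M3}.

2 classes: {M1, M2}, {M3}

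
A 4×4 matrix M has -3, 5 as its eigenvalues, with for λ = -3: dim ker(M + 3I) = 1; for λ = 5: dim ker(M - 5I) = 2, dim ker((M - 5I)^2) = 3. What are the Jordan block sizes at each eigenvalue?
Jordan blocks: (-3, 1), (5, 2), (5, 1)

λ = -3: successive nullity increments [1] count blocks of size ≥ k; block sizes are [1].
λ = 5: successive nullity increments [2, 1] count blocks of size ≥ k; block sizes are [2, 1].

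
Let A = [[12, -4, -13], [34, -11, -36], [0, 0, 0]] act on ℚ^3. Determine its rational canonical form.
R = [[0, 0, 0], [1, 0, -4], [0, 1, 1]]

The invariant factors of A (the non-unit diagonal entries of the Smith normal form of xI - A over ℚ[x]) are x(x^2 - x + 4), each dividing the next. The characteristic polynomial is their product, x(x^2 - x + 4).

The rational canonical form is the block-diagonal matrix of companion matrices C(f_i):
R = [[0, 0, 0], [1, 0, -4], [0, 1, 1]].

Note the characteristic polynomial does not split into linear factors over ℚ, so A has no Jordan form over ℚ; the rational canonical form exists over any field.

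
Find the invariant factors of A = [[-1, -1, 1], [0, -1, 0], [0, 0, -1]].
x + 1, (x + 1)^2

The Jordan structure of A has elementary divisors (x + 1)^2, (x + 1). Arranging the block sizes at each eigenvalue in decreasing order and taking row products gives the invariant factors.

Invariant factors (smallest first, each dividing the next): x + 1, (x + 1)^2.

Check: the last factor (x + 1)^2 is the minimal polynomial, and the product (x + 1)^3 is the characteristic polynomial.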